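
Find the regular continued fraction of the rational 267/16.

[16; 1, 2, 5]

Run the Euclidean algorithm on 267 and 16; the successive quotients are the partial quotients a_0, a_1, ... (each step inverts the fractional part left over by the previous one):
  267 = 16*16 + 11, so a_0 = 16.
  16 = 1*11 + 5, so a_1 = 1.
  11 = 2*5 + 1, so a_2 = 2.
  5 = 5*1 + 0, so a_3 = 5.
The remainder reaches 0 after 4 divisions, so the expansion has 4 partial quotients, read off in order.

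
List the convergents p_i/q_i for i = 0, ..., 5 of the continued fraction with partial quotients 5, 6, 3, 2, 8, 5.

Using the convergent recurrence p_i = a_i*p_{i-1} + p_{i-2}, q_i = a_i*q_{i-1} + q_{i-2} with p_{-2}=0, p_{-1}=1, q_{-2}=1, q_{-1}=0:
  i=0: a_0=5, p_0 = 5*1 + 0 = 5, q_0 = 5*0 + 1 = 1.
  i=1: a_1=6, p_1 = 6*5 + 1 = 31, q_1 = 6*1 + 0 = 6.
  i=2: a_2=3, p_2 = 3*31 + 5 = 98, q_2 = 3*6 + 1 = 19.
  i=3: a_3=2, p_3 = 2*98 + 31 = 227, q_3 = 2*19 + 6 = 44.
  i=4: a_4=8, p_4 = 8*227 + 98 = 1914, q_4 = 8*44 + 19 = 371.
  i=5: a_5=5, p_5 = 5*1914 + 227 = 9797, q_5 = 5*371 + 44 = 1899.

5/1, 31/6, 98/19, 227/44, 1914/371, 9797/1899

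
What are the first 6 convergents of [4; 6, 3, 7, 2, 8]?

4/1, 25/6, 79/19, 578/139, 1235/297, 10458/2515

Using the convergent recurrence p_i = a_i*p_{i-1} + p_{i-2}, q_i = a_i*q_{i-1} + q_{i-2} with p_{-2}=0, p_{-1}=1, q_{-2}=1, q_{-1}=0:
  i=0: a_0=4, p_0 = 4*1 + 0 = 4, q_0 = 4*0 + 1 = 1.
  i=1: a_1=6, p_1 = 6*4 + 1 = 25, q_1 = 6*1 + 0 = 6.
  i=2: a_2=3, p_2 = 3*25 + 4 = 79, q_2 = 3*6 + 1 = 19.
  i=3: a_3=7, p_3 = 7*79 + 25 = 578, q_3 = 7*19 + 6 = 139.
  i=4: a_4=2, p_4 = 2*578 + 79 = 1235, q_4 = 2*139 + 19 = 297.
  i=5: a_5=8, p_5 = 8*1235 + 578 = 10458, q_5 = 8*297 + 139 = 2515.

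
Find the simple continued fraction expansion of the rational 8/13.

[0; 1, 1, 1, 1, 2]

Run the Euclidean algorithm on 8 and 13; the successive quotients are the partial quotients a_0, a_1, ... (each step inverts the fractional part left over by the previous one):
  8 = 0*13 + 8, so a_0 = 0.
  13 = 1*8 + 5, so a_1 = 1.
  8 = 1*5 + 3, so a_2 = 1.
  5 = 1*3 + 2, so a_3 = 1.
  3 = 1*2 + 1, so a_4 = 1.
  2 = 2*1 + 0, so a_5 = 2.
The remainder reaches 0 after 6 divisions, so the expansion has 6 partial quotients, read off in order.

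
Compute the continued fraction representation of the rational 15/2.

Run the Euclidean algorithm on 15 and 2; the successive quotients are the partial quotients a_0, a_1, ... (each step inverts the fractional part left over by the previous one):
  15 = 7*2 + 1, so a_0 = 7.
  2 = 2*1 + 0, so a_1 = 2.
The remainder reaches 0 after 2 divisions, so the expansion has 2 partial quotients, read off in order.

[7; 2]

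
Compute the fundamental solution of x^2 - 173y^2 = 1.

First expand sqrt(173) as a continued fraction. With x_i = (sqrt(173) + m_i)/d_i and (m_0, d_0) = (0, 1): a_0 = floor(sqrt(173)) = 13, since 13^2 = 169 <= 173 < 196 = 14^2.
Iterate m_{i+1} = d_i*a_i - m_i, d_{i+1} = (173 - m_{i+1}^2)/d_i, a_{i+1} = floor((a_0 + m_{i+1})/d_{i+1}):
  m_1 = 1*13 - 0 = 13, d_1 = (173 - 13^2)/1 = 4/1 = 4, a_1 = floor((13 + 13)/4) = 6.
  m_2 = 4*6 - 13 = 11, d_2 = (173 - 11^2)/4 = 52/4 = 13, a_2 = floor((13 + 11)/13) = 1.
  m_3 = 13*1 - 11 = 2, d_3 = (173 - 2^2)/13 = 169/13 = 13, a_3 = floor((13 + 2)/13) = 1.
  m_4 = 13*1 - 2 = 11, d_4 = (173 - 11^2)/13 = 52/13 = 4, a_4 = floor((13 + 11)/4) = 6.
  m_5 = 4*6 - 11 = 13, d_5 = (173 - 13^2)/4 = 4/4 = 1, a_5 = floor((13 + 13)/1) = 26.
  m_6 = 1*26 - 13 = 13, d_6 = (173 - 13^2)/1 = 4/1 = 4: (m_6, d_6) = (m_1, d_1) = (13, 4), so from here the quotients repeat a_1, ..., a_5; the period length is 5.
So sqrt(173) = [13; (6, 1, 1, 6, 26)] with period length k = 5.
k is odd, so (p_{k-1}, q_{k-1}) only solves x^2 - 173y^2 = -1 and the fundamental solution of x^2 - 173y^2 = 1 is (p_{2k-1}, q_{2k-1}) = (p_9, q_9); compute convergents through index 9, running through the period twice.
Convergents (p_i = a_i*p_{i-1} + p_{i-2}, q_i = a_i*q_{i-1} + q_{i-2} with p_{-2}=0, p_{-1}=1, q_{-2}=1, q_{-1}=0):
  i=0: a_0=13, p_0 = 13*1 + 0 = 13, q_0 = 13*0 + 1 = 1.
  i=1: a_1=6, p_1 = 6*13 + 1 = 79, q_1 = 6*1 + 0 = 6.
  i=2: a_2=1, p_2 = 1*79 + 13 = 92, q_2 = 1*6 + 1 = 7.
  i=3: a_3=1, p_3 = 1*92 + 79 = 171, q_3 = 1*7 + 6 = 13.
  i=4: a_4=6, p_4 = 6*171 + 92 = 1118, q_4 = 6*13 + 7 = 85.
  i=5: a_5=26, p_5 = 26*1118 + 171 = 29239, q_5 = 26*85 + 13 = 2223.
  i=6: a_6=6, p_6 = 6*29239 + 1118 = 176552, q_6 = 6*2223 + 85 = 13423.
  i=7: a_7=1, p_7 = 1*176552 + 29239 = 205791, q_7 = 1*13423 + 2223 = 15646.
  i=8: a_8=1, p_8 = 1*205791 + 176552 = 382343, q_8 = 1*15646 + 13423 = 29069.
  i=9: a_9=6, p_9 = 6*382343 + 205791 = 2499849, q_9 = 6*29069 + 15646 = 190060.
Indeed p_4^2 - 173*q_4^2 = 1249924 - 1249925 = -1, not +1.
Check: 2499849^2 - 173*190060^2 = 6249245022801 - 6249245022800 = 1, so (x, y) = (2499849, 190060) solves the equation, and by the theorem it is the least positive solution.

(x, y) = (2499849, 190060)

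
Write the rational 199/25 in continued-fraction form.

[7; 1, 24]

Run the Euclidean algorithm on 199 and 25; the successive quotients are the partial quotients a_0, a_1, ... (each step inverts the fractional part left over by the previous one):
  199 = 7*25 + 24, so a_0 = 7.
  25 = 1*24 + 1, so a_1 = 1.
  24 = 24*1 + 0, so a_2 = 24.
The remainder reaches 0 after 3 divisions, so the expansion has 3 partial quotients, read off in order.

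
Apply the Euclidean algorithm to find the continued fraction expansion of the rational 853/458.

Run the Euclidean algorithm on 853 and 458; the successive quotients are the partial quotients a_0, a_1, ... (each step inverts the fractional part left over by the previous one):
  853 = 1*458 + 395, so a_0 = 1.
  458 = 1*395 + 63, so a_1 = 1.
  395 = 6*63 + 17, so a_2 = 6.
  63 = 3*17 + 12, so a_3 = 3.
  17 = 1*12 + 5, so a_4 = 1.
  12 = 2*5 + 2, so a_5 = 2.
  5 = 2*2 + 1, so a_6 = 2.
  2 = 2*1 + 0, so a_7 = 2.
The remainder reaches 0 after 8 divisions, so the expansion has 8 partial quotients, read off in order.

[1; 1, 6, 3, 1, 2, 2, 2]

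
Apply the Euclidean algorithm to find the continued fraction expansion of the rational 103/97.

Run the Euclidean algorithm on 103 and 97; the successive quotients are the partial quotients a_0, a_1, ... (each step inverts the fractional part left over by the previous one):
  103 = 1*97 + 6, so a_0 = 1.
  97 = 16*6 + 1, so a_1 = 16.
  6 = 6*1 + 0, so a_2 = 6.
The remainder reaches 0 after 3 divisions, so the expansion has 3 partial quotients, read off in order.

[1; 16, 6]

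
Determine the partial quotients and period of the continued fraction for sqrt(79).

Write x_i = (sqrt(79) + m_i)/d_i with (m_0, d_0) = (0, 1). a_0 = floor(sqrt(79)) = 8, since 8^2 = 64 <= 79 < 81 = 9^2.
Iterate m_{i+1} = d_i*a_i - m_i, d_{i+1} = (79 - m_{i+1}^2)/d_i, a_{i+1} = floor((a_0 + m_{i+1})/d_{i+1}):
  m_1 = 1*8 - 0 = 8, d_1 = (79 - 8^2)/1 = 15/1 = 15, a_1 = floor((8 + 8)/15) = 1.
  m_2 = 15*1 - 8 = 7, d_2 = (79 - 7^2)/15 = 30/15 = 2, a_2 = floor((8 + 7)/2) = 7.
  m_3 = 2*7 - 7 = 7, d_3 = (79 - 7^2)/2 = 30/2 = 15, a_3 = floor((8 + 7)/15) = 1.
  m_4 = 15*1 - 7 = 8, d_4 = (79 - 8^2)/15 = 15/15 = 1, a_4 = floor((8 + 8)/1) = 16.
  m_5 = 1*16 - 8 = 8, d_5 = (79 - 8^2)/1 = 15/1 = 15: (m_5, d_5) = (m_1, d_1) = (8, 15), so from here the quotients repeat a_1, ..., a_4; the period length is 4.
Hence the expansion of sqrt(79) is a_0 = 8 followed by the repeating block 1, 7, 1, 16 (period 4).

[8; (1, 7, 1, 16)]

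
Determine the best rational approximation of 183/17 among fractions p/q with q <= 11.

97/9

Expand x = 183/17 as a continued fraction with the Euclidean algorithm:
  183 = 10*17 + 13, so a_0 = 10.
  17 = 1*13 + 4, so a_1 = 1.
  13 = 3*4 + 1, so a_2 = 3.
  4 = 4*1 + 0, so a_3 = 4.
so x = [10; 1, 3, 4].
Convergents (p_i = a_i*p_{i-1} + p_{i-2}, q_i = a_i*q_{i-1} + q_{i-2} with p_{-2}=0, p_{-1}=1, q_{-2}=1, q_{-1}=0), until the denominator exceeds 11:
  i=0: a_0=10, p_0 = 10*1 + 0 = 10, q_0 = 10*0 + 1 = 1.
  i=1: a_1=1, p_1 = 1*10 + 1 = 11, q_1 = 1*1 + 0 = 1.
  i=2: a_2=3, p_2 = 3*11 + 10 = 43, q_2 = 3*1 + 1 = 4.
  i=3: a_3=4, p_3 = 4*43 + 11 = 183, q_3 = 4*4 + 1 = 17.
q_3 = 17 > 11, so the last convergent with denominator <= 11 is p_2/q_2 = 43/4.
The closest fraction with denominator <= 11 is either p_2/q_2 or the intermediate fraction (k*p_2 + p_1)/(k*q_2 + q_1) with the largest k >= 1 whose denominator stays <= 11; these approach x as k grows, and every other convergent or intermediate fraction in range is farther away.
Largest k: floor((11 - q_1)/q_2) = floor((11 - 1)/4) = 2.
That gives (2*43 + 11)/(2*4 + 1) = 97/9.
Compare the errors: |x - 43/4| = |183*4 - 43*17|/(17*4) = 1/68, and |x - 97/9| = |183*9 - 97*17|/(17*9) = 2/153.
Cross-multiplying, 2*68 = 136 < 153 = 1*153, so 2/153 is smaller: the intermediate fraction 97/9 is closer to x than 43/4.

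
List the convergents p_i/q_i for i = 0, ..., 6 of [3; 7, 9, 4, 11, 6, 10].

3/1, 22/7, 201/64, 826/263, 9287/2957, 56548/18005, 574767/183007

Using the convergent recurrence p_i = a_i*p_{i-1} + p_{i-2}, q_i = a_i*q_{i-1} + q_{i-2} with p_{-2}=0, p_{-1}=1, q_{-2}=1, q_{-1}=0:
  i=0: a_0=3, p_0 = 3*1 + 0 = 3, q_0 = 3*0 + 1 = 1.
  i=1: a_1=7, p_1 = 7*3 + 1 = 22, q_1 = 7*1 + 0 = 7.
  i=2: a_2=9, p_2 = 9*22 + 3 = 201, q_2 = 9*7 + 1 = 64.
  i=3: a_3=4, p_3 = 4*201 + 22 = 826, q_3 = 4*64 + 7 = 263.
  i=4: a_4=11, p_4 = 11*826 + 201 = 9287, q_4 = 11*263 + 64 = 2957.
  i=5: a_5=6, p_5 = 6*9287 + 826 = 56548, q_5 = 6*2957 + 263 = 18005.
  i=6: a_6=10, p_6 = 10*56548 + 9287 = 574767, q_6 = 10*18005 + 2957 = 183007.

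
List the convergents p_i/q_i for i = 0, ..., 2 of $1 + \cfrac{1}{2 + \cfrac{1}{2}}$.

1/1, 3/2, 7/5

Using the convergent recurrence p_i = a_i*p_{i-1} + p_{i-2}, q_i = a_i*q_{i-1} + q_{i-2} with p_{-2}=0, p_{-1}=1, q_{-2}=1, q_{-1}=0:
  i=0: a_0=1, p_0 = 1*1 + 0 = 1, q_0 = 1*0 + 1 = 1.
  i=1: a_1=2, p_1 = 2*1 + 1 = 3, q_1 = 2*1 + 0 = 2.
  i=2: a_2=2, p_2 = 2*3 + 1 = 7, q_2 = 2*2 + 1 = 5.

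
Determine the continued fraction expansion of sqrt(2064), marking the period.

Write x_i = (sqrt(2064) + m_i)/d_i with (m_0, d_0) = (0, 1). a_0 = floor(sqrt(2064)) = 45, since 45^2 = 2025 <= 2064 < 2116 = 46^2.
Iterate m_{i+1} = d_i*a_i - m_i, d_{i+1} = (2064 - m_{i+1}^2)/d_i, a_{i+1} = floor((a_0 + m_{i+1})/d_{i+1}):
  m_1 = 1*45 - 0 = 45, d_1 = (2064 - 45^2)/1 = 39/1 = 39, a_1 = floor((45 + 45)/39) = 2.
  m_2 = 39*2 - 45 = 33, d_2 = (2064 - 33^2)/39 = 975/39 = 25, a_2 = floor((45 + 33)/25) = 3.
  m_3 = 25*3 - 33 = 42, d_3 = (2064 - 42^2)/25 = 300/25 = 12, a_3 = floor((45 + 42)/12) = 7.
  m_4 = 12*7 - 42 = 42, d_4 = (2064 - 42^2)/12 = 300/12 = 25, a_4 = floor((45 + 42)/25) = 3.
  m_5 = 25*3 - 42 = 33, d_5 = (2064 - 33^2)/25 = 975/25 = 39, a_5 = floor((45 + 33)/39) = 2.
  m_6 = 39*2 - 33 = 45, d_6 = (2064 - 45^2)/39 = 39/39 = 1, a_6 = floor((45 + 45)/1) = 90.
  m_7 = 1*90 - 45 = 45, d_7 = (2064 - 45^2)/1 = 39/1 = 39: (m_7, d_7) = (m_1, d_1) = (45, 39), so from here the quotients repeat a_1, ..., a_6; the period length is 6.
Hence the expansion of sqrt(2064) is a_0 = 45 followed by the repeating block 2, 3, 7, 3, 2, 90 (period 6).

[45; (2, 3, 7, 3, 2, 90)]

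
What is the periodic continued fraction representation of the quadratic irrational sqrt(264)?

[16; (4, 32)]

Write x_i = (sqrt(264) + m_i)/d_i with (m_0, d_0) = (0, 1). a_0 = floor(sqrt(264)) = 16, since 16^2 = 256 <= 264 < 289 = 17^2.
Iterate m_{i+1} = d_i*a_i - m_i, d_{i+1} = (264 - m_{i+1}^2)/d_i, a_{i+1} = floor((a_0 + m_{i+1})/d_{i+1}):
  m_1 = 1*16 - 0 = 16, d_1 = (264 - 16^2)/1 = 8/1 = 8, a_1 = floor((16 + 16)/8) = 4.
  m_2 = 8*4 - 16 = 16, d_2 = (264 - 16^2)/8 = 8/8 = 1, a_2 = floor((16 + 16)/1) = 32.
  m_3 = 1*32 - 16 = 16, d_3 = (264 - 16^2)/1 = 8/1 = 8: (m_3, d_3) = (m_1, d_1) = (16, 8), so from here the quotients repeat a_1, a_2; the period length is 2.
Hence the expansion of sqrt(264) is a_0 = 16 followed by the repeating block 4, 32 (period 2).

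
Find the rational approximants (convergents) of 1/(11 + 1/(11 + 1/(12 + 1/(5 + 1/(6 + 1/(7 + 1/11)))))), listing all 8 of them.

0/1, 1/11, 11/122, 133/1475, 676/7497, 4189/46457, 29999/332696, 334178/3706113

Using the convergent recurrence p_i = a_i*p_{i-1} + p_{i-2}, q_i = a_i*q_{i-1} + q_{i-2} with p_{-2}=0, p_{-1}=1, q_{-2}=1, q_{-1}=0:
  i=0: a_0=0, p_0 = 0*1 + 0 = 0, q_0 = 0*0 + 1 = 1.
  i=1: a_1=11, p_1 = 11*0 + 1 = 1, q_1 = 11*1 + 0 = 11.
  i=2: a_2=11, p_2 = 11*1 + 0 = 11, q_2 = 11*11 + 1 = 122.
  i=3: a_3=12, p_3 = 12*11 + 1 = 133, q_3 = 12*122 + 11 = 1475.
  i=4: a_4=5, p_4 = 5*133 + 11 = 676, q_4 = 5*1475 + 122 = 7497.
  i=5: a_5=6, p_5 = 6*676 + 133 = 4189, q_5 = 6*7497 + 1475 = 46457.
  i=6: a_6=7, p_6 = 7*4189 + 676 = 29999, q_6 = 7*46457 + 7497 = 332696.
  i=7: a_7=11, p_7 = 11*29999 + 4189 = 334178, q_7 = 11*332696 + 46457 = 3706113.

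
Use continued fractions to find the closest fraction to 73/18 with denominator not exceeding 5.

Expand x = 73/18 as a continued fraction with the Euclidean algorithm:
  73 = 4*18 + 1, so a_0 = 4.
  18 = 18*1 + 0, so a_1 = 18.
so x = [4; 18].
Convergents (p_i = a_i*p_{i-1} + p_{i-2}, q_i = a_i*q_{i-1} + q_{i-2} with p_{-2}=0, p_{-1}=1, q_{-2}=1, q_{-1}=0), until the denominator exceeds 5:
  i=0: a_0=4, p_0 = 4*1 + 0 = 4, q_0 = 4*0 + 1 = 1.
  i=1: a_1=18, p_1 = 18*4 + 1 = 73, q_1 = 18*1 + 0 = 18.
q_1 = 18 > 5, so the last convergent with denominator <= 5 is p_0/q_0 = 4/1.
The closest fraction with denominator <= 5 is either p_0/q_0 or the intermediate fraction (k*p_0 + p_{-1})/(k*q_0 + q_{-1}) with the largest k >= 1 whose denominator stays <= 5; these approach x as k grows, and every other convergent or intermediate fraction in range is farther away.
Largest k: floor((5 - q_{-1})/q_0) = floor((5 - 0)/1) = 5 (using the seeds p_{-1} = 1, q_{-1} = 0).
That gives (5*4 + 1)/(5*1 + 0) = 21/5.
Compare the errors: |x - 4/1| = |73*1 - 4*18|/(18*1) = 1/18, and |x - 21/5| = |73*5 - 21*18|/(18*5) = 13/90.
Cross-multiplying, 1*90 = 90 < 234 = 13*18, so 1/18 is smaller: the convergent 4/1 is closer to x than 21/5.

4/1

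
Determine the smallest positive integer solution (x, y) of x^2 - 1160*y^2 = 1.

First expand sqrt(1160) as a continued fraction. With x_i = (sqrt(1160) + m_i)/d_i and (m_0, d_0) = (0, 1): a_0 = floor(sqrt(1160)) = 34, since 34^2 = 1156 <= 1160 < 1225 = 35^2.
Iterate m_{i+1} = d_i*a_i - m_i, d_{i+1} = (1160 - m_{i+1}^2)/d_i, a_{i+1} = floor((a_0 + m_{i+1})/d_{i+1}):
  m_1 = 1*34 - 0 = 34, d_1 = (1160 - 34^2)/1 = 4/1 = 4, a_1 = floor((34 + 34)/4) = 17.
  m_2 = 4*17 - 34 = 34, d_2 = (1160 - 34^2)/4 = 4/4 = 1, a_2 = floor((34 + 34)/1) = 68.
  m_3 = 1*68 - 34 = 34, d_3 = (1160 - 34^2)/1 = 4/1 = 4: (m_3, d_3) = (m_1, d_1) = (34, 4), so from here the quotients repeat a_1, a_2; the period length is 2.
So sqrt(1160) = [34; (17, 68)] with period length k = 2.
k is even, so the fundamental solution of x^2 - 1160y^2 = 1 is (p_{k-1}, q_{k-1}) = (p_1, q_1); compute convergents through index 1.
Convergents (p_i = a_i*p_{i-1} + p_{i-2}, q_i = a_i*q_{i-1} + q_{i-2} with p_{-2}=0, p_{-1}=1, q_{-2}=1, q_{-1}=0):
  i=0: a_0=34, p_0 = 34*1 + 0 = 34, q_0 = 34*0 + 1 = 1.
  i=1: a_1=17, p_1 = 17*34 + 1 = 579, q_1 = 17*1 + 0 = 17.
Check: 579^2 - 1160*17^2 = 335241 - 335240 = 1, so (x, y) = (579, 17) solves the equation, and by the theorem it is the least positive solution.

(x, y) = (579, 17)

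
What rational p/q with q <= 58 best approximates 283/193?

22/15

Expand x = 283/193 as a continued fraction with the Euclidean algorithm:
  283 = 1*193 + 90, so a_0 = 1.
  193 = 2*90 + 13, so a_1 = 2.
  90 = 6*13 + 12, so a_2 = 6.
  13 = 1*12 + 1, so a_3 = 1.
  12 = 12*1 + 0, so a_4 = 12.
so x = [1; 2, 6, 1, 12].
Convergents (p_i = a_i*p_{i-1} + p_{i-2}, q_i = a_i*q_{i-1} + q_{i-2} with p_{-2}=0, p_{-1}=1, q_{-2}=1, q_{-1}=0), until the denominator exceeds 58:
  i=0: a_0=1, p_0 = 1*1 + 0 = 1, q_0 = 1*0 + 1 = 1.
  i=1: a_1=2, p_1 = 2*1 + 1 = 3, q_1 = 2*1 + 0 = 2.
  i=2: a_2=6, p_2 = 6*3 + 1 = 19, q_2 = 6*2 + 1 = 13.
  i=3: a_3=1, p_3 = 1*19 + 3 = 22, q_3 = 1*13 + 2 = 15.
  i=4: a_4=12, p_4 = 12*22 + 19 = 283, q_4 = 12*15 + 13 = 193.
q_4 = 193 > 58, so the last convergent with denominator <= 58 is p_3/q_3 = 22/15.
The closest fraction with denominator <= 58 is either p_3/q_3 or the intermediate fraction (k*p_3 + p_2)/(k*q_3 + q_2) with the largest k >= 1 whose denominator stays <= 58; these approach x as k grows, and every other convergent or intermediate fraction in range is farther away.
Largest k: floor((58 - q_2)/q_3) = floor((58 - 13)/15) = 3.
That gives (3*22 + 19)/(3*15 + 13) = 85/58.
Compare the errors: |x - 22/15| = |283*15 - 22*193|/(193*15) = 1/2895, and |x - 85/58| = |283*58 - 85*193|/(193*58) = 9/11194.
Cross-multiplying, 1*11194 = 11194 < 26055 = 9*2895, so 1/2895 is smaller: the convergent 22/15 is closer to x than 85/58.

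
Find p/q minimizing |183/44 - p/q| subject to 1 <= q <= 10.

Expand x = 183/44 as a continued fraction with the Euclidean algorithm:
  183 = 4*44 + 7, so a_0 = 4.
  44 = 6*7 + 2, so a_1 = 6.
  7 = 3*2 + 1, so a_2 = 3.
  2 = 2*1 + 0, so a_3 = 2.
so x = [4; 6, 3, 2].
Convergents (p_i = a_i*p_{i-1} + p_{i-2}, q_i = a_i*q_{i-1} + q_{i-2} with p_{-2}=0, p_{-1}=1, q_{-2}=1, q_{-1}=0), until the denominator exceeds 10:
  i=0: a_0=4, p_0 = 4*1 + 0 = 4, q_0 = 4*0 + 1 = 1.
  i=1: a_1=6, p_1 = 6*4 + 1 = 25, q_1 = 6*1 + 0 = 6.
  i=2: a_2=3, p_2 = 3*25 + 4 = 79, q_2 = 3*6 + 1 = 19.
q_2 = 19 > 10, so the last convergent with denominator <= 10 is p_1/q_1 = 25/6.
The closest fraction with denominator <= 10 is either p_1/q_1 or the intermediate fraction (k*p_1 + p_0)/(k*q_1 + q_0) with the largest k >= 1 whose denominator stays <= 10; these approach x as k grows, and every other convergent or intermediate fraction in range is farther away.
Largest k: floor((10 - q_0)/q_1) = floor((10 - 1)/6) = 1.
That gives (1*25 + 4)/(1*6 + 1) = 29/7.
Compare the errors: |x - 25/6| = |183*6 - 25*44|/(44*6) = 2/264, and |x - 29/7| = |183*7 - 29*44|/(44*7) = 5/308.
Cross-multiplying, 2*308 = 616 < 1320 = 5*264, so 2/264 is smaller: the convergent 25/6 is closer to x than 29/7.

25/6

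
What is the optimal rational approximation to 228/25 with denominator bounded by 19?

155/17

Expand x = 228/25 as a continued fraction with the Euclidean algorithm:
  228 = 9*25 + 3, so a_0 = 9.
  25 = 8*3 + 1, so a_1 = 8.
  3 = 3*1 + 0, so a_2 = 3.
so x = [9; 8, 3].
Convergents (p_i = a_i*p_{i-1} + p_{i-2}, q_i = a_i*q_{i-1} + q_{i-2} with p_{-2}=0, p_{-1}=1, q_{-2}=1, q_{-1}=0), until the denominator exceeds 19:
  i=0: a_0=9, p_0 = 9*1 + 0 = 9, q_0 = 9*0 + 1 = 1.
  i=1: a_1=8, p_1 = 8*9 + 1 = 73, q_1 = 8*1 + 0 = 8.
  i=2: a_2=3, p_2 = 3*73 + 9 = 228, q_2 = 3*8 + 1 = 25.
q_2 = 25 > 19, so the last convergent with denominator <= 19 is p_1/q_1 = 73/8.
The closest fraction with denominator <= 19 is either p_1/q_1 or the intermediate fraction (k*p_1 + p_0)/(k*q_1 + q_0) with the largest k >= 1 whose denominator stays <= 19; these approach x as k grows, and every other convergent or intermediate fraction in range is farther away.
Largest k: floor((19 - q_0)/q_1) = floor((19 - 1)/8) = 2.
That gives (2*73 + 9)/(2*8 + 1) = 155/17.
Compare the errors: |x - 73/8| = |228*8 - 73*25|/(25*8) = 1/200, and |x - 155/17| = |228*17 - 155*25|/(25*17) = 1/425.
Cross-multiplying, 1*200 = 200 < 425 = 1*425, so 1/425 is smaller: the intermediate fraction 155/17 is closer to x than 73/8.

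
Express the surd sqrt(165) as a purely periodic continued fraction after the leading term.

[12; (1, 5, 2, 5, 1, 24)]

Write x_i = (sqrt(165) + m_i)/d_i with (m_0, d_0) = (0, 1). a_0 = floor(sqrt(165)) = 12, since 12^2 = 144 <= 165 < 169 = 13^2.
Iterate m_{i+1} = d_i*a_i - m_i, d_{i+1} = (165 - m_{i+1}^2)/d_i, a_{i+1} = floor((a_0 + m_{i+1})/d_{i+1}):
  m_1 = 1*12 - 0 = 12, d_1 = (165 - 12^2)/1 = 21/1 = 21, a_1 = floor((12 + 12)/21) = 1.
  m_2 = 21*1 - 12 = 9, d_2 = (165 - 9^2)/21 = 84/21 = 4, a_2 = floor((12 + 9)/4) = 5.
  m_3 = 4*5 - 9 = 11, d_3 = (165 - 11^2)/4 = 44/4 = 11, a_3 = floor((12 + 11)/11) = 2.
  m_4 = 11*2 - 11 = 11, d_4 = (165 - 11^2)/11 = 44/11 = 4, a_4 = floor((12 + 11)/4) = 5.
  m_5 = 4*5 - 11 = 9, d_5 = (165 - 9^2)/4 = 84/4 = 21, a_5 = floor((12 + 9)/21) = 1.
  m_6 = 21*1 - 9 = 12, d_6 = (165 - 12^2)/21 = 21/21 = 1, a_6 = floor((12 + 12)/1) = 24.
  m_7 = 1*24 - 12 = 12, d_7 = (165 - 12^2)/1 = 21/1 = 21: (m_7, d_7) = (m_1, d_1) = (12, 21), so from here the quotients repeat a_1, ..., a_6; the period length is 6.
Hence the expansion of sqrt(165) is a_0 = 12 followed by the repeating block 1, 5, 2, 5, 1, 24 (period 6).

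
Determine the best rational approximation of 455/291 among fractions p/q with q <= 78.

86/55

Expand x = 455/291 as a continued fraction with the Euclidean algorithm:
  455 = 1*291 + 164, so a_0 = 1.
  291 = 1*164 + 127, so a_1 = 1.
  164 = 1*127 + 37, so a_2 = 1.
  127 = 3*37 + 16, so a_3 = 3.
  37 = 2*16 + 5, so a_4 = 2.
  16 = 3*5 + 1, so a_5 = 3.
  5 = 5*1 + 0, so a_6 = 5.
so x = [1; 1, 1, 3, 2, 3, 5].
Convergents (p_i = a_i*p_{i-1} + p_{i-2}, q_i = a_i*q_{i-1} + q_{i-2} with p_{-2}=0, p_{-1}=1, q_{-2}=1, q_{-1}=0), until the denominator exceeds 78:
  i=0: a_0=1, p_0 = 1*1 + 0 = 1, q_0 = 1*0 + 1 = 1.
  i=1: a_1=1, p_1 = 1*1 + 1 = 2, q_1 = 1*1 + 0 = 1.
  i=2: a_2=1, p_2 = 1*2 + 1 = 3, q_2 = 1*1 + 1 = 2.
  i=3: a_3=3, p_3 = 3*3 + 2 = 11, q_3 = 3*2 + 1 = 7.
  i=4: a_4=2, p_4 = 2*11 + 3 = 25, q_4 = 2*7 + 2 = 16.
  i=5: a_5=3, p_5 = 3*25 + 11 = 86, q_5 = 3*16 + 7 = 55.
  i=6: a_6=5, p_6 = 5*86 + 25 = 455, q_6 = 5*55 + 16 = 291.
q_6 = 291 > 78, so the last convergent with denominator <= 78 is p_5/q_5 = 86/55.
The closest fraction with denominator <= 78 is either p_5/q_5 or the intermediate fraction (k*p_5 + p_4)/(k*q_5 + q_4) with the largest k >= 1 whose denominator stays <= 78; these approach x as k grows, and every other convergent or intermediate fraction in range is farther away.
Largest k: floor((78 - q_4)/q_5) = floor((78 - 16)/55) = 1.
That gives (1*86 + 25)/(1*55 + 16) = 111/71.
Compare the errors: |x - 86/55| = |455*55 - 86*291|/(291*55) = 1/16005, and |x - 111/71| = |455*71 - 111*291|/(291*71) = 4/20661.
Cross-multiplying, 1*20661 = 20661 < 64020 = 4*16005, so 1/16005 is smaller: the convergent 86/55 is closer to x than 111/71.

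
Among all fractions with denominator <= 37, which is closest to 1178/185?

Expand x = 1178/185 as a continued fraction with the Euclidean algorithm:
  1178 = 6*185 + 68, so a_0 = 6.
  185 = 2*68 + 49, so a_1 = 2.
  68 = 1*49 + 19, so a_2 = 1.
  49 = 2*19 + 11, so a_3 = 2.
  19 = 1*11 + 8, so a_4 = 1.
  11 = 1*8 + 3, so a_5 = 1.
  8 = 2*3 + 2, so a_6 = 2.
  3 = 1*2 + 1, so a_7 = 1.
  2 = 2*1 + 0, so a_8 = 2.
so x = [6; 2, 1, 2, 1, 1, 2, 1, 2].
Convergents (p_i = a_i*p_{i-1} + p_{i-2}, q_i = a_i*q_{i-1} + q_{i-2} with p_{-2}=0, p_{-1}=1, q_{-2}=1, q_{-1}=0), until the denominator exceeds 37:
  i=0: a_0=6, p_0 = 6*1 + 0 = 6, q_0 = 6*0 + 1 = 1.
  i=1: a_1=2, p_1 = 2*6 + 1 = 13, q_1 = 2*1 + 0 = 2.
  i=2: a_2=1, p_2 = 1*13 + 6 = 19, q_2 = 1*2 + 1 = 3.
  i=3: a_3=2, p_3 = 2*19 + 13 = 51, q_3 = 2*3 + 2 = 8.
  i=4: a_4=1, p_4 = 1*51 + 19 = 70, q_4 = 1*8 + 3 = 11.
  i=5: a_5=1, p_5 = 1*70 + 51 = 121, q_5 = 1*11 + 8 = 19.
  i=6: a_6=2, p_6 = 2*121 + 70 = 312, q_6 = 2*19 + 11 = 49.
q_6 = 49 > 37, so the last convergent with denominator <= 37 is p_5/q_5 = 121/19.
The closest fraction with denominator <= 37 is either p_5/q_5 or the intermediate fraction (k*p_5 + p_4)/(k*q_5 + q_4) with the largest k >= 1 whose denominator stays <= 37; these approach x as k grows, and every other convergent or intermediate fraction in range is farther away.
Largest k: floor((37 - q_4)/q_5) = floor((37 - 11)/19) = 1.
That gives (1*121 + 70)/(1*19 + 11) = 191/30.
Compare the errors: |x - 121/19| = |1178*19 - 121*185|/(185*19) = 3/3515, and |x - 191/30| = |1178*30 - 191*185|/(185*30) = 5/5550.
Cross-multiplying, 3*5550 = 16650 < 17575 = 5*3515, so 3/3515 is smaller: the convergent 121/19 is closer to x than 191/30.

121/19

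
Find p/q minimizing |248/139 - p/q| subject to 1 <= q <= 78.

Expand x = 248/139 as a continued fraction with the Euclidean algorithm:
  248 = 1*139 + 109, so a_0 = 1.
  139 = 1*109 + 30, so a_1 = 1.
  109 = 3*30 + 19, so a_2 = 3.
  30 = 1*19 + 11, so a_3 = 1.
  19 = 1*11 + 8, so a_4 = 1.
  11 = 1*8 + 3, so a_5 = 1.
  8 = 2*3 + 2, so a_6 = 2.
  3 = 1*2 + 1, so a_7 = 1.
  2 = 2*1 + 0, so a_8 = 2.
so x = [1; 1, 3, 1, 1, 1, 2, 1, 2].
Convergents (p_i = a_i*p_{i-1} + p_{i-2}, q_i = a_i*q_{i-1} + q_{i-2} with p_{-2}=0, p_{-1}=1, q_{-2}=1, q_{-1}=0), until the denominator exceeds 78:
  i=0: a_0=1, p_0 = 1*1 + 0 = 1, q_0 = 1*0 + 1 = 1.
  i=1: a_1=1, p_1 = 1*1 + 1 = 2, q_1 = 1*1 + 0 = 1.
  i=2: a_2=3, p_2 = 3*2 + 1 = 7, q_2 = 3*1 + 1 = 4.
  i=3: a_3=1, p_3 = 1*7 + 2 = 9, q_3 = 1*4 + 1 = 5.
  i=4: a_4=1, p_4 = 1*9 + 7 = 16, q_4 = 1*5 + 4 = 9.
  i=5: a_5=1, p_5 = 1*16 + 9 = 25, q_5 = 1*9 + 5 = 14.
  i=6: a_6=2, p_6 = 2*25 + 16 = 66, q_6 = 2*14 + 9 = 37.
  i=7: a_7=1, p_7 = 1*66 + 25 = 91, q_7 = 1*37 + 14 = 51.
  i=8: a_8=2, p_8 = 2*91 + 66 = 248, q_8 = 2*51 + 37 = 139.
q_8 = 139 > 78, so the last convergent with denominator <= 78 is p_7/q_7 = 91/51.
The closest fraction with denominator <= 78 is either p_7/q_7 or the intermediate fraction (k*p_7 + p_6)/(k*q_7 + q_6) with the largest k >= 1 whose denominator stays <= 78; these approach x as k grows, and every other convergent or intermediate fraction in range is farther away.
Largest k: floor((78 - q_6)/q_7) = floor((78 - 37)/51) = 0.
Since k = 0, no intermediate fraction beyond p_7/q_7 has denominator <= 78, so the convergent 91/51 is the closest (its error is |248*51 - 91*139|/(139*51) = 1/7089).

91/51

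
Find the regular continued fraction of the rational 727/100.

[7; 3, 1, 2, 2, 1, 2]

Run the Euclidean algorithm on 727 and 100; the successive quotients are the partial quotients a_0, a_1, ... (each step inverts the fractional part left over by the previous one):
  727 = 7*100 + 27, so a_0 = 7.
  100 = 3*27 + 19, so a_1 = 3.
  27 = 1*19 + 8, so a_2 = 1.
  19 = 2*8 + 3, so a_3 = 2.
  8 = 2*3 + 2, so a_4 = 2.
  3 = 1*2 + 1, so a_5 = 1.
  2 = 2*1 + 0, so a_6 = 2.
The remainder reaches 0 after 7 divisions, so the expansion has 7 partial quotients, read off in order.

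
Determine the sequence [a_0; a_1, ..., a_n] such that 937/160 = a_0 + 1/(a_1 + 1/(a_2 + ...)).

[5; 1, 5, 1, 22]

Run the Euclidean algorithm on 937 and 160; the successive quotients are the partial quotients a_0, a_1, ... (each step inverts the fractional part left over by the previous one):
  937 = 5*160 + 137, so a_0 = 5.
  160 = 1*137 + 23, so a_1 = 1.
  137 = 5*23 + 22, so a_2 = 5.
  23 = 1*22 + 1, so a_3 = 1.
  22 = 22*1 + 0, so a_4 = 22.
The remainder reaches 0 after 5 divisions, so the expansion has 5 partial quotients, read off in order.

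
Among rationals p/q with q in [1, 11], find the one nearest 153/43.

Expand x = 153/43 as a continued fraction with the Euclidean algorithm:
  153 = 3*43 + 24, so a_0 = 3.
  43 = 1*24 + 19, so a_1 = 1.
  24 = 1*19 + 5, so a_2 = 1.
  19 = 3*5 + 4, so a_3 = 3.
  5 = 1*4 + 1, so a_4 = 1.
  4 = 4*1 + 0, so a_5 = 4.
so x = [3; 1, 1, 3, 1, 4].
Convergents (p_i = a_i*p_{i-1} + p_{i-2}, q_i = a_i*q_{i-1} + q_{i-2} with p_{-2}=0, p_{-1}=1, q_{-2}=1, q_{-1}=0), until the denominator exceeds 11:
  i=0: a_0=3, p_0 = 3*1 + 0 = 3, q_0 = 3*0 + 1 = 1.
  i=1: a_1=1, p_1 = 1*3 + 1 = 4, q_1 = 1*1 + 0 = 1.
  i=2: a_2=1, p_2 = 1*4 + 3 = 7, q_2 = 1*1 + 1 = 2.
  i=3: a_3=3, p_3 = 3*7 + 4 = 25, q_3 = 3*2 + 1 = 7.
  i=4: a_4=1, p_4 = 1*25 + 7 = 32, q_4 = 1*7 + 2 = 9.
  i=5: a_5=4, p_5 = 4*32 + 25 = 153, q_5 = 4*9 + 7 = 43.
q_5 = 43 > 11, so the last convergent with denominator <= 11 is p_4/q_4 = 32/9.
The closest fraction with denominator <= 11 is either p_4/q_4 or the intermediate fraction (k*p_4 + p_3)/(k*q_4 + q_3) with the largest k >= 1 whose denominator stays <= 11; these approach x as k grows, and every other convergent or intermediate fraction in range is farther away.
Largest k: floor((11 - q_3)/q_4) = floor((11 - 7)/9) = 0.
Since k = 0, no intermediate fraction beyond p_4/q_4 has denominator <= 11, so the convergent 32/9 is the closest (its error is |153*9 - 32*43|/(43*9) = 1/387).

32/9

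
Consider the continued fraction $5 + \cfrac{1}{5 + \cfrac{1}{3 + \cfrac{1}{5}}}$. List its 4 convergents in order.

5/1, 26/5, 83/16, 441/85

Using the convergent recurrence p_i = a_i*p_{i-1} + p_{i-2}, q_i = a_i*q_{i-1} + q_{i-2} with p_{-2}=0, p_{-1}=1, q_{-2}=1, q_{-1}=0:
  i=0: a_0=5, p_0 = 5*1 + 0 = 5, q_0 = 5*0 + 1 = 1.
  i=1: a_1=5, p_1 = 5*5 + 1 = 26, q_1 = 5*1 + 0 = 5.
  i=2: a_2=3, p_2 = 3*26 + 5 = 83, q_2 = 3*5 + 1 = 16.
  i=3: a_3=5, p_3 = 5*83 + 26 = 441, q_3 = 5*16 + 5 = 85.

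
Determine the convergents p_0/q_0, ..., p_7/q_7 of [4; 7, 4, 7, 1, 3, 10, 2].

Using the convergent recurrence p_i = a_i*p_{i-1} + p_{i-2}, q_i = a_i*q_{i-1} + q_{i-2} with p_{-2}=0, p_{-1}=1, q_{-2}=1, q_{-1}=0:
  i=0: a_0=4, p_0 = 4*1 + 0 = 4, q_0 = 4*0 + 1 = 1.
  i=1: a_1=7, p_1 = 7*4 + 1 = 29, q_1 = 7*1 + 0 = 7.
  i=2: a_2=4, p_2 = 4*29 + 4 = 120, q_2 = 4*7 + 1 = 29.
  i=3: a_3=7, p_3 = 7*120 + 29 = 869, q_3 = 7*29 + 7 = 210.
  i=4: a_4=1, p_4 = 1*869 + 120 = 989, q_4 = 1*210 + 29 = 239.
  i=5: a_5=3, p_5 = 3*989 + 869 = 3836, q_5 = 3*239 + 210 = 927.
  i=6: a_6=10, p_6 = 10*3836 + 989 = 39349, q_6 = 10*927 + 239 = 9509.
  i=7: a_7=2, p_7 = 2*39349 + 3836 = 82534, q_7 = 2*9509 + 927 = 19945.

4/1, 29/7, 120/29, 869/210, 989/239, 3836/927, 39349/9509, 82534/19945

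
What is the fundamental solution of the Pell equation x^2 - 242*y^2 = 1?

First expand sqrt(242) as a continued fraction. With x_i = (sqrt(242) + m_i)/d_i and (m_0, d_0) = (0, 1): a_0 = floor(sqrt(242)) = 15, since 15^2 = 225 <= 242 < 256 = 16^2.
Iterate m_{i+1} = d_i*a_i - m_i, d_{i+1} = (242 - m_{i+1}^2)/d_i, a_{i+1} = floor((a_0 + m_{i+1})/d_{i+1}):
  m_1 = 1*15 - 0 = 15, d_1 = (242 - 15^2)/1 = 17/1 = 17, a_1 = floor((15 + 15)/17) = 1.
  m_2 = 17*1 - 15 = 2, d_2 = (242 - 2^2)/17 = 238/17 = 14, a_2 = floor((15 + 2)/14) = 1.
  m_3 = 14*1 - 2 = 12, d_3 = (242 - 12^2)/14 = 98/14 = 7, a_3 = floor((15 + 12)/7) = 3.
  m_4 = 7*3 - 12 = 9, d_4 = (242 - 9^2)/7 = 161/7 = 23, a_4 = floor((15 + 9)/23) = 1.
  m_5 = 23*1 - 9 = 14, d_5 = (242 - 14^2)/23 = 46/23 = 2, a_5 = floor((15 + 14)/2) = 14.
  m_6 = 2*14 - 14 = 14, d_6 = (242 - 14^2)/2 = 46/2 = 23, a_6 = floor((15 + 14)/23) = 1.
  m_7 = 23*1 - 14 = 9, d_7 = (242 - 9^2)/23 = 161/23 = 7, a_7 = floor((15 + 9)/7) = 3.
  m_8 = 7*3 - 9 = 12, d_8 = (242 - 12^2)/7 = 98/7 = 14, a_8 = floor((15 + 12)/14) = 1.
  m_9 = 14*1 - 12 = 2, d_9 = (242 - 2^2)/14 = 238/14 = 17, a_9 = floor((15 + 2)/17) = 1.
  m_10 = 17*1 - 2 = 15, d_10 = (242 - 15^2)/17 = 17/17 = 1, a_10 = floor((15 + 15)/1) = 30.
  m_11 = 1*30 - 15 = 15, d_11 = (242 - 15^2)/1 = 17/1 = 17: (m_11, d_11) = (m_1, d_1) = (15, 17), so from here the quotients repeat a_1, ..., a_10; the period length is 10.
So sqrt(242) = [15; (1, 1, 3, 1, 14, 1, 3, 1, 1, 30)] with period length k = 10.
k is even, so the fundamental solution of x^2 - 242y^2 = 1 is (p_{k-1}, q_{k-1}) = (p_9, q_9); compute convergents through index 9.
Convergents (p_i = a_i*p_{i-1} + p_{i-2}, q_i = a_i*q_{i-1} + q_{i-2} with p_{-2}=0, p_{-1}=1, q_{-2}=1, q_{-1}=0):
  i=0: a_0=15, p_0 = 15*1 + 0 = 15, q_0 = 15*0 + 1 = 1.
  i=1: a_1=1, p_1 = 1*15 + 1 = 16, q_1 = 1*1 + 0 = 1.
  i=2: a_2=1, p_2 = 1*16 + 15 = 31, q_2 = 1*1 + 1 = 2.
  i=3: a_3=3, p_3 = 3*31 + 16 = 109, q_3 = 3*2 + 1 = 7.
  i=4: a_4=1, p_4 = 1*109 + 31 = 140, q_4 = 1*7 + 2 = 9.
  i=5: a_5=14, p_5 = 14*140 + 109 = 2069, q_5 = 14*9 + 7 = 133.
  i=6: a_6=1, p_6 = 1*2069 + 140 = 2209, q_6 = 1*133 + 9 = 142.
  i=7: a_7=3, p_7 = 3*2209 + 2069 = 8696, q_7 = 3*142 + 133 = 559.
  i=8: a_8=1, p_8 = 1*8696 + 2209 = 10905, q_8 = 1*559 + 142 = 701.
  i=9: a_9=1, p_9 = 1*10905 + 8696 = 19601, q_9 = 1*701 + 559 = 1260.
Check: 19601^2 - 242*1260^2 = 384199201 - 384199200 = 1, so (x, y) = (19601, 1260) solves the equation, and by the theorem it is the least positive solution.

(x, y) = (19601, 1260)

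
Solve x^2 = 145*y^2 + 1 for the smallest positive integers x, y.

First expand sqrt(145) as a continued fraction. With x_i = (sqrt(145) + m_i)/d_i and (m_0, d_0) = (0, 1): a_0 = floor(sqrt(145)) = 12, since 12^2 = 144 <= 145 < 169 = 13^2.
Iterate m_{i+1} = d_i*a_i - m_i, d_{i+1} = (145 - m_{i+1}^2)/d_i, a_{i+1} = floor((a_0 + m_{i+1})/d_{i+1}):
  m_1 = 1*12 - 0 = 12, d_1 = (145 - 12^2)/1 = 1/1 = 1, a_1 = floor((12 + 12)/1) = 24.
  m_2 = 1*24 - 12 = 12, d_2 = (145 - 12^2)/1 = 1/1 = 1: (m_2, d_2) = (m_1, d_1) = (12, 1), so from here the quotient a_1 repeats; the period length is 1.
So sqrt(145) = [12; (24)] with period length k = 1.
k is odd, so (p_{k-1}, q_{k-1}) only solves x^2 - 145y^2 = -1 and the fundamental solution of x^2 - 145y^2 = 1 is (p_{2k-1}, q_{2k-1}) = (p_1, q_1); compute convergents through index 1, running through the period twice.
Convergents (p_i = a_i*p_{i-1} + p_{i-2}, q_i = a_i*q_{i-1} + q_{i-2} with p_{-2}=0, p_{-1}=1, q_{-2}=1, q_{-1}=0):
  i=0: a_0=12, p_0 = 12*1 + 0 = 12, q_0 = 12*0 + 1 = 1.
  i=1: a_1=24, p_1 = 24*12 + 1 = 289, q_1 = 24*1 + 0 = 24.
Indeed p_0^2 - 145*q_0^2 = 144 - 145 = -1, not +1.
Check: 289^2 - 145*24^2 = 83521 - 83520 = 1, so (x, y) = (289, 24) solves the equation, and by the theorem it is the least positive solution.

(x, y) = (289, 24)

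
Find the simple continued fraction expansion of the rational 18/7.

Run the Euclidean algorithm on 18 and 7; the successive quotients are the partial quotients a_0, a_1, ... (each step inverts the fractional part left over by the previous one):
  18 = 2*7 + 4, so a_0 = 2.
  7 = 1*4 + 3, so a_1 = 1.
  4 = 1*3 + 1, so a_2 = 1.
  3 = 3*1 + 0, so a_3 = 3.
The remainder reaches 0 after 4 divisions, so the expansion has 4 partial quotients, read off in order.

[2; 1, 1, 3]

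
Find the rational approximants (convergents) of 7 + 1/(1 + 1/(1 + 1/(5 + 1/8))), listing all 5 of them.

Using the convergent recurrence p_i = a_i*p_{i-1} + p_{i-2}, q_i = a_i*q_{i-1} + q_{i-2} with p_{-2}=0, p_{-1}=1, q_{-2}=1, q_{-1}=0:
  i=0: a_0=7, p_0 = 7*1 + 0 = 7, q_0 = 7*0 + 1 = 1.
  i=1: a_1=1, p_1 = 1*7 + 1 = 8, q_1 = 1*1 + 0 = 1.
  i=2: a_2=1, p_2 = 1*8 + 7 = 15, q_2 = 1*1 + 1 = 2.
  i=3: a_3=5, p_3 = 5*15 + 8 = 83, q_3 = 5*2 + 1 = 11.
  i=4: a_4=8, p_4 = 8*83 + 15 = 679, q_4 = 8*11 + 2 = 90.

7/1, 8/1, 15/2, 83/11, 679/90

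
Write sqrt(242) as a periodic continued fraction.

Write x_i = (sqrt(242) + m_i)/d_i with (m_0, d_0) = (0, 1). a_0 = floor(sqrt(242)) = 15, since 15^2 = 225 <= 242 < 256 = 16^2.
Iterate m_{i+1} = d_i*a_i - m_i, d_{i+1} = (242 - m_{i+1}^2)/d_i, a_{i+1} = floor((a_0 + m_{i+1})/d_{i+1}):
  m_1 = 1*15 - 0 = 15, d_1 = (242 - 15^2)/1 = 17/1 = 17, a_1 = floor((15 + 15)/17) = 1.
  m_2 = 17*1 - 15 = 2, d_2 = (242 - 2^2)/17 = 238/17 = 14, a_2 = floor((15 + 2)/14) = 1.
  m_3 = 14*1 - 2 = 12, d_3 = (242 - 12^2)/14 = 98/14 = 7, a_3 = floor((15 + 12)/7) = 3.
  m_4 = 7*3 - 12 = 9, d_4 = (242 - 9^2)/7 = 161/7 = 23, a_4 = floor((15 + 9)/23) = 1.
  m_5 = 23*1 - 9 = 14, d_5 = (242 - 14^2)/23 = 46/23 = 2, a_5 = floor((15 + 14)/2) = 14.
  m_6 = 2*14 - 14 = 14, d_6 = (242 - 14^2)/2 = 46/2 = 23, a_6 = floor((15 + 14)/23) = 1.
  m_7 = 23*1 - 14 = 9, d_7 = (242 - 9^2)/23 = 161/23 = 7, a_7 = floor((15 + 9)/7) = 3.
  m_8 = 7*3 - 9 = 12, d_8 = (242 - 12^2)/7 = 98/7 = 14, a_8 = floor((15 + 12)/14) = 1.
  m_9 = 14*1 - 12 = 2, d_9 = (242 - 2^2)/14 = 238/14 = 17, a_9 = floor((15 + 2)/17) = 1.
  m_10 = 17*1 - 2 = 15, d_10 = (242 - 15^2)/17 = 17/17 = 1, a_10 = floor((15 + 15)/1) = 30.
  m_11 = 1*30 - 15 = 15, d_11 = (242 - 15^2)/1 = 17/1 = 17: (m_11, d_11) = (m_1, d_1) = (15, 17), so from here the quotients repeat a_1, ..., a_10; the period length is 10.
Hence the expansion of sqrt(242) is a_0 = 15 followed by the repeating block 1, 1, 3, 1, 14, 1, 3, 1, 1, 30 (period 10).

[15; (1, 1, 3, 1, 14, 1, 3, 1, 1, 30)]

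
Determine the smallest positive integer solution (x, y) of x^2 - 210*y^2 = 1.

First expand sqrt(210) as a continued fraction. With x_i = (sqrt(210) + m_i)/d_i and (m_0, d_0) = (0, 1): a_0 = floor(sqrt(210)) = 14, since 14^2 = 196 <= 210 < 225 = 15^2.
Iterate m_{i+1} = d_i*a_i - m_i, d_{i+1} = (210 - m_{i+1}^2)/d_i, a_{i+1} = floor((a_0 + m_{i+1})/d_{i+1}):
  m_1 = 1*14 - 0 = 14, d_1 = (210 - 14^2)/1 = 14/1 = 14, a_1 = floor((14 + 14)/14) = 2.
  m_2 = 14*2 - 14 = 14, d_2 = (210 - 14^2)/14 = 14/14 = 1, a_2 = floor((14 + 14)/1) = 28.
  m_3 = 1*28 - 14 = 14, d_3 = (210 - 14^2)/1 = 14/1 = 14: (m_3, d_3) = (m_1, d_1) = (14, 14), so from here the quotients repeat a_1, a_2; the period length is 2.
So sqrt(210) = [14; (2, 28)] with period length k = 2.
k is even, so the fundamental solution of x^2 - 210y^2 = 1 is (p_{k-1}, q_{k-1}) = (p_1, q_1); compute convergents through index 1.
Convergents (p_i = a_i*p_{i-1} + p_{i-2}, q_i = a_i*q_{i-1} + q_{i-2} with p_{-2}=0, p_{-1}=1, q_{-2}=1, q_{-1}=0):
  i=0: a_0=14, p_0 = 14*1 + 0 = 14, q_0 = 14*0 + 1 = 1.
  i=1: a_1=2, p_1 = 2*14 + 1 = 29, q_1 = 2*1 + 0 = 2.
Check: 29^2 - 210*2^2 = 841 - 840 = 1, so (x, y) = (29, 2) solves the equation, and by the theorem it is the least positive solution.

(x, y) = (29, 2)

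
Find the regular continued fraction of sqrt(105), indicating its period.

Write x_i = (sqrt(105) + m_i)/d_i with (m_0, d_0) = (0, 1). a_0 = floor(sqrt(105)) = 10, since 10^2 = 100 <= 105 < 121 = 11^2.
Iterate m_{i+1} = d_i*a_i - m_i, d_{i+1} = (105 - m_{i+1}^2)/d_i, a_{i+1} = floor((a_0 + m_{i+1})/d_{i+1}):
  m_1 = 1*10 - 0 = 10, d_1 = (105 - 10^2)/1 = 5/1 = 5, a_1 = floor((10 + 10)/5) = 4.
  m_2 = 5*4 - 10 = 10, d_2 = (105 - 10^2)/5 = 5/5 = 1, a_2 = floor((10 + 10)/1) = 20.
  m_3 = 1*20 - 10 = 10, d_3 = (105 - 10^2)/1 = 5/1 = 5: (m_3, d_3) = (m_1, d_1) = (10, 5), so from here the quotients repeat a_1, a_2; the period length is 2.
Hence the expansion of sqrt(105) is a_0 = 10 followed by the repeating block 4, 20 (period 2).

[10; (4, 20)]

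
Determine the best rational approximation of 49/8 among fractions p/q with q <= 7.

43/7

Expand x = 49/8 as a continued fraction with the Euclidean algorithm:
  49 = 6*8 + 1, so a_0 = 6.
  8 = 8*1 + 0, so a_1 = 8.
so x = [6; 8].
Convergents (p_i = a_i*p_{i-1} + p_{i-2}, q_i = a_i*q_{i-1} + q_{i-2} with p_{-2}=0, p_{-1}=1, q_{-2}=1, q_{-1}=0), until the denominator exceeds 7:
  i=0: a_0=6, p_0 = 6*1 + 0 = 6, q_0 = 6*0 + 1 = 1.
  i=1: a_1=8, p_1 = 8*6 + 1 = 49, q_1 = 8*1 + 0 = 8.
q_1 = 8 > 7, so the last convergent with denominator <= 7 is p_0/q_0 = 6/1.
The closest fraction with denominator <= 7 is either p_0/q_0 or the intermediate fraction (k*p_0 + p_{-1})/(k*q_0 + q_{-1}) with the largest k >= 1 whose denominator stays <= 7; these approach x as k grows, and every other convergent or intermediate fraction in range is farther away.
Largest k: floor((7 - q_{-1})/q_0) = floor((7 - 0)/1) = 7 (using the seeds p_{-1} = 1, q_{-1} = 0).
That gives (7*6 + 1)/(7*1 + 0) = 43/7.
Compare the errors: |x - 6/1| = |49*1 - 6*8|/(8*1) = 1/8, and |x - 43/7| = |49*7 - 43*8|/(8*7) = 1/56.
Cross-multiplying, 1*8 = 8 < 56 = 1*56, so 1/56 is smaller: the intermediate fraction 43/7 is closer to x than 6/1.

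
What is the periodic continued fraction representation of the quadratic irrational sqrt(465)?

Write x_i = (sqrt(465) + m_i)/d_i with (m_0, d_0) = (0, 1). a_0 = floor(sqrt(465)) = 21, since 21^2 = 441 <= 465 < 484 = 22^2.
Iterate m_{i+1} = d_i*a_i - m_i, d_{i+1} = (465 - m_{i+1}^2)/d_i, a_{i+1} = floor((a_0 + m_{i+1})/d_{i+1}):
  m_1 = 1*21 - 0 = 21, d_1 = (465 - 21^2)/1 = 24/1 = 24, a_1 = floor((21 + 21)/24) = 1.
  m_2 = 24*1 - 21 = 3, d_2 = (465 - 3^2)/24 = 456/24 = 19, a_2 = floor((21 + 3)/19) = 1.
  m_3 = 19*1 - 3 = 16, d_3 = (465 - 16^2)/19 = 209/19 = 11, a_3 = floor((21 + 16)/11) = 3.
  m_4 = 11*3 - 16 = 17, d_4 = (465 - 17^2)/11 = 176/11 = 16, a_4 = floor((21 + 17)/16) = 2.
  m_5 = 16*2 - 17 = 15, d_5 = (465 - 15^2)/16 = 240/16 = 15, a_5 = floor((21 + 15)/15) = 2.
  m_6 = 15*2 - 15 = 15, d_6 = (465 - 15^2)/15 = 240/15 = 16, a_6 = floor((21 + 15)/16) = 2.
  m_7 = 16*2 - 15 = 17, d_7 = (465 - 17^2)/16 = 176/16 = 11, a_7 = floor((21 + 17)/11) = 3.
  m_8 = 11*3 - 17 = 16, d_8 = (465 - 16^2)/11 = 209/11 = 19, a_8 = floor((21 + 16)/19) = 1.
  m_9 = 19*1 - 16 = 3, d_9 = (465 - 3^2)/19 = 456/19 = 24, a_9 = floor((21 + 3)/24) = 1.
  m_10 = 24*1 - 3 = 21, d_10 = (465 - 21^2)/24 = 24/24 = 1, a_10 = floor((21 + 21)/1) = 42.
  m_11 = 1*42 - 21 = 21, d_11 = (465 - 21^2)/1 = 24/1 = 24: (m_11, d_11) = (m_1, d_1) = (21, 24), so from here the quotients repeat a_1, ..., a_10; the period length is 10.
Hence the expansion of sqrt(465) is a_0 = 21 followed by the repeating block 1, 1, 3, 2, 2, 2, 3, 1, 1, 42 (period 10).

[21; (1, 1, 3, 2, 2, 2, 3, 1, 1, 42)]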